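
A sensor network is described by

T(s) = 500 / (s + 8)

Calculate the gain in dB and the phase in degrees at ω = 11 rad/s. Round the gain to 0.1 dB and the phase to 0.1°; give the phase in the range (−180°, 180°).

Substitute s = j11:
Numerator: 500 = 500 + j0
Denominator: (j11) + 8 = 8 + j11
|N| = √(500² + 0²) ≈ 500, ∠N ≈ 0.00°
|D| = √(8² + 11²) ≈ 13.601, ∠D ≈ 53.97°
|T| = 500 / 13.601 ≈ 36.762
Gain = 20 log₁₀(36.762) ≈ 31.31 dB
∠T = 0.00° − 53.97° = -53.97°

31.3 dB, -54.0°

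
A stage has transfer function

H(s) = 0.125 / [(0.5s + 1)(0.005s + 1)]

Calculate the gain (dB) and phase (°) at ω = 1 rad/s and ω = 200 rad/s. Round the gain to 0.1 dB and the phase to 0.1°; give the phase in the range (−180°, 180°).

At ω = 1 rad/s:
pole (1 + j1·0.5) = 1 + j0.5 → |·| ≈ 1.118, ∠ ≈ 26.57°
pole (1 + j1·0.005) = 1 + j0.005 → |·| ≈ 1, ∠ ≈ 0.29°
|H| = 0.125 · 1 / (1.118 · 1) ≈ 0.11181
Gain = 20 log₁₀(0.11181) ≈ -19.03 dB
∠H = (0°) − (26.57° + 0.29°) = -26.86°

At ω = 200 rad/s:
pole (1 + j200·0.5) = 1 + j100 → |·| ≈ 100, ∠ ≈ 89.43°
pole (1 + j200·0.005) = 1 + j1 → |·| ≈ 1.4142, ∠ ≈ 45.00°
|H| = 0.125 · 1 / (100 · 1.4142) ≈ 0.00088389
Gain = 20 log₁₀(0.00088389) ≈ -61.07 dB
∠H = (0°) − (89.43° + 45.00°) = -134.43°

ω = 1: -19.0 dB, -26.9°; ω = 200: -61.1 dB, -134.4°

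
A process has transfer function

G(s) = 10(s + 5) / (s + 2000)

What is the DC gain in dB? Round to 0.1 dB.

-32.0 dB

G(0) = 10·5 / (2000) = 0.025
20 log₁₀(0.025) ≈ -32.04 dB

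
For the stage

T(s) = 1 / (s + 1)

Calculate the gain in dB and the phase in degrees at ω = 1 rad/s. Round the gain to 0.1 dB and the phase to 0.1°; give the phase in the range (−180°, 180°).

-3.0 dB, -45.0°

At s = jω = j1:
pole (s+1): 1 + j1 → |·| = √(1²+1²) = √2 ≈ 1.4142, ∠ = arctan(1/1) ≈ 45.00°
|T| = 1 / 1.4142 ≈ 0.70711
Gain = 20 log₁₀(0.70711) ≈ -3.01 dB
∠T = 0.00° − 45.00° = -45.00°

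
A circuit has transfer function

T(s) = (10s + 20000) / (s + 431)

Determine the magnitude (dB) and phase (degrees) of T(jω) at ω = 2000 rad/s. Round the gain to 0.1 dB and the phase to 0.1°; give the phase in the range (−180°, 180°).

22.8 dB, -32.8°

Substitute s = j2000:
Numerator: 10(j2000) + 20000 = 20000 + j20000
Denominator: (j2000) + 431 = 431 + j2000
|N| = √(20000² + 20000²) ≈ 28284, ∠N ≈ 45.00°
|D| = √(431² + 2000²) ≈ 2045.9, ∠D ≈ 77.84°
|T| = 28284 / 2045.9 ≈ 13.825
Gain = 20 log₁₀(13.825) ≈ 22.81 dB
∠T = 45.00° − 77.84° = -32.84°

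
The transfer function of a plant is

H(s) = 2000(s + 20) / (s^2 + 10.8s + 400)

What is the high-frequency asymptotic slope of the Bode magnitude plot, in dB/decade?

-20 dB/decade

Each pole contributes −20 dB/decade at high frequency; each zero contributes +20 dB/decade.
Net: 1 zero(s) − 2 pole(s) → -20 dB/decade.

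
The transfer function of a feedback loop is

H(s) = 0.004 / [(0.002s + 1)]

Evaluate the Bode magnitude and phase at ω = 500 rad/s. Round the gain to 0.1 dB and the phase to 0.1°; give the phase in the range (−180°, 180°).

At ω = 500 rad/s:
pole (1 + j500·0.002) = 1 + j1 → |·| ≈ 1.4142, ∠ ≈ 45.00°
|H| = 0.004 · 1 / (1.4142) ≈ 0.0028285
Gain = 20 log₁₀(0.0028285) ≈ -50.97 dB
∠H = (0°) − (45.00°) = -45.00°

-51.0 dB, -45.0°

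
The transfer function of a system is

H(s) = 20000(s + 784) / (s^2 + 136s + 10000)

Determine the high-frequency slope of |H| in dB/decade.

-20 dB/decade

Each pole contributes −20 dB/decade at high frequency; each zero contributes +20 dB/decade.
Net: 1 zero(s) − 2 pole(s) → -20 dB/decade.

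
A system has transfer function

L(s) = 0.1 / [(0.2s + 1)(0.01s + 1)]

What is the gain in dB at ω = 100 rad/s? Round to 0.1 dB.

At ω = 100 rad/s:
pole (1 + j100·0.2) = 1 + j20 → |·| ≈ 20.025, ∠ ≈ 87.14°
pole (1 + j100·0.01) = 1 + j1 → |·| ≈ 1.4142, ∠ ≈ 45.00°
|L| = 0.1 · 1 / (20.025 · 1.4142) ≈ 0.0035312
Gain = 20 log₁₀(0.0035312) ≈ -49.04 dB

-49.0 dB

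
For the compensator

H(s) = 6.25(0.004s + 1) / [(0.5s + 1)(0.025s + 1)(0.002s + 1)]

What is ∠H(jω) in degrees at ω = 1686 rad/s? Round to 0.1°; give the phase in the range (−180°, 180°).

At ω = 1686 rad/s:
zero (1 + j1686·0.004) = 1 + j6.744 → |·| ≈ 6.8177, ∠ ≈ 81.57°
pole (1 + j1686·0.5) = 1 + j843 → |·| ≈ 843, ∠ ≈ 89.93°
pole (1 + j1686·0.025) = 1 + j42.15 → |·| ≈ 42.162, ∠ ≈ 88.64°
pole (1 + j1686·0.002) = 1 + j3.372 → |·| ≈ 3.5172, ∠ ≈ 73.48°
∠H = (81.57°) − (89.93° + 88.64° + 73.48°) = -170.48°

-170.5°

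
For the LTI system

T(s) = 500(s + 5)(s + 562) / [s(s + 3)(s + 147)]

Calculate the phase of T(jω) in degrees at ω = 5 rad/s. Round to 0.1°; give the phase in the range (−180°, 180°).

-105.5°

At s = jω = j5:
zero (s+5): 5 + j5 → |·| = √(5²+5²) = √50 ≈ 7.0711, ∠ = arctan(5/5) ≈ 45.00°
zero (s+562): 562 + j5 → |·| = √(562²+5²) = √315869 ≈ 562.02, ∠ = arctan(5/562) ≈ 0.51°
pole (s+3): 3 + j5 → |·| = √(3²+5²) = √34 ≈ 5.831, ∠ = arctan(5/3) ≈ 59.04°
pole (s+147): 147 + j5 → |·| = √(147²+5²) = √21634 ≈ 147.09, ∠ = arctan(5/147) ≈ 1.95°
pole at origin: |s| = 5, ∠ = 90.00° (in denominator)
∠T = 45.51° − 150.99° = -105.48°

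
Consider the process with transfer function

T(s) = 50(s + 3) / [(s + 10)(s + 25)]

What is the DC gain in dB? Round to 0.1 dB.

-4.4 dB

T(0) = 50·3 / (10·25) = 0.6
20 log₁₀(0.6) ≈ -4.44 dB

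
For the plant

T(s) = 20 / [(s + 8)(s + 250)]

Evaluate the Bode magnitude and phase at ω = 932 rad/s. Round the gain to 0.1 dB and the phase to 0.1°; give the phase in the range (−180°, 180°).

-93.1 dB, -164.5°

At s = jω = j932:
pole (s+8): 8 + j932 → |·| = √(8²+932²) = √868688 ≈ 932.03, ∠ = arctan(932/8) ≈ 89.51°
pole (s+250): 250 + j932 → |·| = √(250²+932²) = √931124 ≈ 964.95, ∠ = arctan(932/250) ≈ 74.98°
|T| = 20 / 8.9936e+05 ≈ 2.2238e-05
Gain = 20 log₁₀(2.2238e-05) ≈ -93.06 dB
∠T = 0.00° − 164.49° = -164.49°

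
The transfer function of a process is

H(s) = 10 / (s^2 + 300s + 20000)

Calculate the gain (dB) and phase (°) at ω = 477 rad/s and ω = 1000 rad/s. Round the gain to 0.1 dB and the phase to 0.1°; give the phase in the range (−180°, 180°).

ω = 477: -88.0 dB, -145.4°; ω = 1000: -100.2 dB, -163.0°

Substitute s = j477:
Numerator: 10 = 10 + j0
Denominator: (j477)^2 + 300(j477) + 20000 = -207529 + j143100
|N| = √(10² + 0²) ≈ 10, ∠N ≈ 0.00°
|D| = √(207529² + 143100²) ≈ 2.5208e+05, ∠D ≈ 145.41°
|H| = 10 / 2.5208e+05 ≈ 3.967e-05
Gain = 20 log₁₀(3.967e-05) ≈ -88.03 dB
∠H = 0.00° − 145.41° = -145.41°

Substitute s = j1000:
Numerator: 10 = 10 + j0
Denominator: (j1000)^2 + 300(j1000) + 20000 = -980000 + j300000
|N| = √(10² + 0²) ≈ 10, ∠N ≈ 0.00°
|D| = √(980000² + 300000²) ≈ 1.0249e+06, ∠D ≈ 162.98°
|H| = 10 / 1.0249e+06 ≈ 9.757e-06
Gain = 20 log₁₀(9.757e-06) ≈ -100.21 dB
∠H = 0.00° − 162.98° = -162.98°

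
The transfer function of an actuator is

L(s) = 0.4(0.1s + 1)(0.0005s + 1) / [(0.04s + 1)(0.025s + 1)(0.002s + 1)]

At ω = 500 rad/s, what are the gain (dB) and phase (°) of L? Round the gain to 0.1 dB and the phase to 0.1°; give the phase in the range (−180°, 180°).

At ω = 500 rad/s:
zero (1 + j500·0.1) = 1 + j50 → |·| ≈ 50.01, ∠ ≈ 88.85°
zero (1 + j500·0.0005) = 1 + j0.25 → |·| ≈ 1.0308, ∠ ≈ 14.04°
pole (1 + j500·0.04) = 1 + j20 → |·| ≈ 20.025, ∠ ≈ 87.14°
pole (1 + j500·0.025) = 1 + j12.5 → |·| ≈ 12.54, ∠ ≈ 85.43°
pole (1 + j500·0.002) = 1 + j1 → |·| ≈ 1.4142, ∠ ≈ 45.00°
|L| = 0.4 · 50.01 · 1.0308 / (20.025 · 12.54 · 1.4142) ≈ 0.058064
Gain = 20 log₁₀(0.058064) ≈ -24.72 dB
∠L = (88.85° + 14.04°) − (87.14° + 85.43° + 45.00°) = -114.68°

-24.7 dB, -114.7°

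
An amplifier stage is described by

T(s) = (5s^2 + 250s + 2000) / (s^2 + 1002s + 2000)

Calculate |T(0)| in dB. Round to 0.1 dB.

0.0 dB

T(0) = 2000 / 2000 = 1
20 log₁₀(1) ≈ 0.00 dB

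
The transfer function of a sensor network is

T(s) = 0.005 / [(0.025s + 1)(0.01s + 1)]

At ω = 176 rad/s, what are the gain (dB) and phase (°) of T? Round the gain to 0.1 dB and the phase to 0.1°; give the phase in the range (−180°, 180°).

At ω = 176 rad/s:
pole (1 + j176·0.025) = 1 + j4.4 → |·| ≈ 4.5122, ∠ ≈ 77.20°
pole (1 + j176·0.01) = 1 + j1.76 → |·| ≈ 2.0243, ∠ ≈ 60.40°
|T| = 0.005 · 1 / (4.5122 · 2.0243) ≈ 0.0005474
Gain = 20 log₁₀(0.0005474) ≈ -65.23 dB
∠T = (0°) − (77.20° + 60.40°) = -137.60°

-65.2 dB, -137.6°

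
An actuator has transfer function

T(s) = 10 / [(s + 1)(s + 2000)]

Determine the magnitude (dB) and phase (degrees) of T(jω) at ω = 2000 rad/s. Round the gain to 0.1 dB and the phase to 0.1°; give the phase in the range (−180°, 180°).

-115.1 dB, -135.0°

At s = jω = j2000:
pole (s+1): 1 + j2000 → |·| = √(1²+2000²) = √4000001 ≈ 2000, ∠ = arctan(2000/1) ≈ 89.97°
pole (s+2000): 2000 + j2000 → |·| = √(2000²+2000²) = √8000000 ≈ 2828.4, ∠ = arctan(2000/2000) ≈ 45.00°
|T| = 10 / 5.6568e+06 ≈ 1.7678e-06
Gain = 20 log₁₀(1.7678e-06) ≈ -115.05 dB
∠T = 0.00° − 134.97° = -134.97°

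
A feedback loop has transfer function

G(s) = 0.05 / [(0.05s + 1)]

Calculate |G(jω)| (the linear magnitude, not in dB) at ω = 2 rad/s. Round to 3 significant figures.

At ω = 2 rad/s:
pole (1 + j2·0.05) = 1 + j0.1 → |·| ≈ 1.005, ∠ ≈ 5.71°
|G| = 0.05 · 1 / (1.005) ≈ 0.049751

0.0498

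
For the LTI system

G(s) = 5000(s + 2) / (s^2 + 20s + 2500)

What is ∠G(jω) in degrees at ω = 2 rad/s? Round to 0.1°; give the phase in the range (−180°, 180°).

44.1°

At s = jω = j2:
zero (s+2): 2 + j2 → |·| = √(2²+2²) = √8 ≈ 2.8284, ∠ = arctan(2/2) ≈ 45.00°
quadratic: (j2)² + 20·j2 + 2500 = 2496 + j40 → |·| ≈ 2496.3, ∠ ≈ 0.92°
∠G = 45.00° − 0.92° = 44.08°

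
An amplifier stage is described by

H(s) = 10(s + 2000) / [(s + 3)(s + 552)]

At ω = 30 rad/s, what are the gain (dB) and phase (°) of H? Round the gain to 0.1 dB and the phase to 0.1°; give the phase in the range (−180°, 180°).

At s = jω = j30:
zero (s+2000): 2000 + j30 → |·| = √(2000²+30²) = √4000900 ≈ 2000.2, ∠ = arctan(30/2000) ≈ 0.86°
pole (s+3): 3 + j30 → |·| = √(3²+30²) = √909 ≈ 30.15, ∠ = arctan(30/3) ≈ 84.29°
pole (s+552): 552 + j30 → |·| = √(552²+30²) = √305604 ≈ 552.81, ∠ = arctan(30/552) ≈ 3.11°
|H| = 10 · 2000.2 / 16667 ≈ 1.2001
Gain = 20 log₁₀(1.2001) ≈ 1.58 dB
∠H = 0.86° − 87.40° = -86.54°

1.6 dB, -86.5°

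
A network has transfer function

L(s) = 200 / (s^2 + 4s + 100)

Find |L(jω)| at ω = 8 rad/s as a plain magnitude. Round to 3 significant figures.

4.15

At s = jω = j8:
quadratic: (j8)² + 4·j8 + 100 = 36 + j32 → |·| ≈ 48.166, ∠ ≈ 41.63°
|L| = 200 / 48.166 ≈ 4.1523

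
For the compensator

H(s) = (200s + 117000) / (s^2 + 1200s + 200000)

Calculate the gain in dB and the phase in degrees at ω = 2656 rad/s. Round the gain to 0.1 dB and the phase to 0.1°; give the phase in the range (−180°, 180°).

-22.9 dB, -77.5°

Substitute s = j2656:
Numerator: 200(j2656) + 117000 = 117000 + j531200
Denominator: (j2656)^2 + 1200(j2656) + 200000 = -6854336 + j3187200
|N| = √(117000² + 531200²) ≈ 5.4393e+05, ∠N ≈ 77.58°
|D| = √(6854336² + 3187200²) ≈ 7.5591e+06, ∠D ≈ 155.06°
|H| = 5.4393e+05 / 7.5591e+06 ≈ 0.071957
Gain = 20 log₁₀(0.071957) ≈ -22.86 dB
∠H = 77.58° − 155.06° = -77.48°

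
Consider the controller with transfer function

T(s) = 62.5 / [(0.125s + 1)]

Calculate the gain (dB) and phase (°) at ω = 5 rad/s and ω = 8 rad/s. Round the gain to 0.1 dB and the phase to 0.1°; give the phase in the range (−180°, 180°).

ω = 5: 34.5 dB, -32.0°; ω = 8: 32.9 dB, -45.0°

At ω = 5 rad/s:
pole (1 + j5·0.125) = 1 + j0.625 → |·| ≈ 1.1792, ∠ ≈ 32.01°
|T| = 62.5 · 1 / (1.1792) ≈ 53.002
Gain = 20 log₁₀(53.002) ≈ 34.49 dB
∠T = (0°) − (32.01°) = -32.01°

At ω = 8 rad/s:
pole (1 + j8·0.125) = 1 + j1 → |·| ≈ 1.4142, ∠ ≈ 45.00°
|T| = 62.5 · 1 / (1.4142) ≈ 44.195
Gain = 20 log₁₀(44.195) ≈ 32.91 dB
∠T = (0°) − (45.00°) = -45.00°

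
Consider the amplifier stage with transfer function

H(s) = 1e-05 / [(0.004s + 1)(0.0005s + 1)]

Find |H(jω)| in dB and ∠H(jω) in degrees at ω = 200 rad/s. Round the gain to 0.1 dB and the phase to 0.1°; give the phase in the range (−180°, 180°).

At ω = 200 rad/s:
pole (1 + j200·0.004) = 1 + j0.8 → |·| ≈ 1.2806, ∠ ≈ 38.66°
pole (1 + j200·0.0005) = 1 + j0.1 → |·| ≈ 1.005, ∠ ≈ 5.71°
|H| = 1e-05 · 1 / (1.2806 · 1.005) ≈ 7.77e-06
Gain = 20 log₁₀(7.77e-06) ≈ -102.19 dB
∠H = (0°) − (38.66° + 5.71°) = -44.37°

-102.2 dB, -44.4°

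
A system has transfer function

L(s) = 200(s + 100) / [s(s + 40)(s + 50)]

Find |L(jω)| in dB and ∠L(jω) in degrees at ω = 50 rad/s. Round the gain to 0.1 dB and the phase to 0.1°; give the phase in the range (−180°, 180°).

At s = jω = j50:
zero (s+100): 100 + j50 → |·| = √(100²+50²) = √12500 ≈ 111.8, ∠ = arctan(50/100) ≈ 26.57°
pole (s+40): 40 + j50 → |·| = √(40²+50²) = √4100 ≈ 64.031, ∠ = arctan(50/40) ≈ 51.34°
pole (s+50): 50 + j50 → |·| = √(50²+50²) = √5000 ≈ 70.711, ∠ = arctan(50/50) ≈ 45.00°
pole at origin: |s| = 50, ∠ = 90.00° (in denominator)
|L| = 200 · 111.8 / 2.2638e+05 ≈ 0.098772
Gain = 20 log₁₀(0.098772) ≈ -20.11 dB
∠L = 26.57° − 186.34° = -159.77°

-20.1 dB, -159.8°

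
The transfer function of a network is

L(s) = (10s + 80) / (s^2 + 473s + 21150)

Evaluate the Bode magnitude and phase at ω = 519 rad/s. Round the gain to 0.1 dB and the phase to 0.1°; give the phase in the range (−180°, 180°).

-36.6 dB, -46.2°

Substitute s = j519:
Numerator: 10(j519) + 80 = 80 + j5190
Denominator: (j519)^2 + 473(j519) + 21150 = -248211 + j245487
|N| = √(80² + 5190²) ≈ 5190.6, ∠N ≈ 89.12°
|D| = √(248211² + 245487²) ≈ 3.491e+05, ∠D ≈ 135.32°
|L| = 5190.6 / 3.491e+05 ≈ 0.014869
Gain = 20 log₁₀(0.014869) ≈ -36.55 dB
∠L = 89.12° − 135.32° = -46.20°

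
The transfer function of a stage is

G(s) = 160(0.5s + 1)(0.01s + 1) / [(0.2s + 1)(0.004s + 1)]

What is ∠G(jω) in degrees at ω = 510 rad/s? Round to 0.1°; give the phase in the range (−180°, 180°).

At ω = 510 rad/s:
zero (1 + j510·0.5) = 1 + j255 → |·| ≈ 255, ∠ ≈ 89.78°
zero (1 + j510·0.01) = 1 + j5.1 → |·| ≈ 5.1971, ∠ ≈ 78.91°
pole (1 + j510·0.2) = 1 + j102 → |·| ≈ 102, ∠ ≈ 89.44°
pole (1 + j510·0.004) = 1 + j2.04 → |·| ≈ 2.2719, ∠ ≈ 63.89°
∠G = (89.78° + 78.91°) − (89.44° + 63.89°) = 15.36°

15.4°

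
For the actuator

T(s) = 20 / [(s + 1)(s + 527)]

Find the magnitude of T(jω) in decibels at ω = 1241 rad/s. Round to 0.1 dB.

At s = jω = j1241:
pole (s+1): 1 + j1241 → |·| = √(1²+1241²) = √1540082 ≈ 1241, ∠ = arctan(1241/1) ≈ 89.95°
pole (s+527): 527 + j1241 → |·| = √(527²+1241²) = √1817810 ≈ 1348.3, ∠ = arctan(1241/527) ≈ 66.99°
|T| = 20 / 1.6732e+06 ≈ 1.1953e-05
Gain = 20 log₁₀(1.1953e-05) ≈ -98.45 dB

-98.5 dB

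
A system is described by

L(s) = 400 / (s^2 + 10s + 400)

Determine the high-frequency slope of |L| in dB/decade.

Each pole contributes −20 dB/decade at high frequency; each zero contributes +20 dB/decade.
Net: 0 zero(s) − 2 pole(s) → -40 dB/decade.

-40 dB/decade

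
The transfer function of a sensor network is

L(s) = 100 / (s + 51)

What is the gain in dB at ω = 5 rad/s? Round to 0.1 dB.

5.8 dB

At s = jω = j5:
pole (s+51): 51 + j5 → |·| = √(51²+5²) = √2626 ≈ 51.245, ∠ = arctan(5/51) ≈ 5.60°
|L| = 100 / 51.245 ≈ 1.9514
Gain = 20 log₁₀(1.9514) ≈ 5.81 dB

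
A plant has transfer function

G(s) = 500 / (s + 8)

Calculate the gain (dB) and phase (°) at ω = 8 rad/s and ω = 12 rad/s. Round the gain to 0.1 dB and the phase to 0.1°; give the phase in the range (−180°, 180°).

Substitute s = j8:
Numerator: 500 = 500 + j0
Denominator: (j8) + 8 = 8 + j8
|N| = √(500² + 0²) ≈ 500, ∠N ≈ 0.00°
|D| = √(8² + 8²) ≈ 11.314, ∠D ≈ 45.00°
|G| = 500 / 11.314 ≈ 44.193
Gain = 20 log₁₀(44.193) ≈ 32.91 dB
∠G = 0.00° − 45.00° = -45.00°

Substitute s = j12:
Numerator: 500 = 500 + j0
Denominator: (j12) + 8 = 8 + j12
|N| = √(500² + 0²) ≈ 500, ∠N ≈ 0.00°
|D| = √(8² + 12²) ≈ 14.422, ∠D ≈ 56.31°
|G| = 500 / 14.422 ≈ 34.669
Gain = 20 log₁₀(34.669) ≈ 30.80 dB
∠G = 0.00° − 56.31° = -56.31°

ω = 8: 32.9 dB, -45.0°; ω = 12: 30.8 dB, -56.3°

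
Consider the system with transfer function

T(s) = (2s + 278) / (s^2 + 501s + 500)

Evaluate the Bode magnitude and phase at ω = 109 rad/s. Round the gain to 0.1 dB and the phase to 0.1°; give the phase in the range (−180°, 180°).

-44.0 dB, -63.7°

Substitute s = j109:
Numerator: 2(j109) + 278 = 278 + j218
Denominator: (j109)^2 + 501(j109) + 500 = -11381 + j54609
|N| = √(278² + 218²) ≈ 353.28, ∠N ≈ 38.10°
|D| = √(11381² + 54609²) ≈ 55782, ∠D ≈ 101.77°
|T| = 353.28 / 55782 ≈ 0.0063332
Gain = 20 log₁₀(0.0063332) ≈ -43.97 dB
∠T = 38.10° − 101.77° = -63.67°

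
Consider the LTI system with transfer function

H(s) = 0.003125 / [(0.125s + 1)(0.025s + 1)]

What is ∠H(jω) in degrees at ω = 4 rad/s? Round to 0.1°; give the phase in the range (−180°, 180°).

At ω = 4 rad/s:
pole (1 + j4·0.125) = 1 + j0.5 → |·| ≈ 1.118, ∠ ≈ 26.57°
pole (1 + j4·0.025) = 1 + j0.1 → |·| ≈ 1.005, ∠ ≈ 5.71°
∠H = (0°) − (26.57° + 5.71°) = -32.28°

-32.3°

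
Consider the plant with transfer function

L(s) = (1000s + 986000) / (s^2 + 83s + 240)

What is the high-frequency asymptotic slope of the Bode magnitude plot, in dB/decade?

Each pole contributes −20 dB/decade at high frequency; each zero contributes +20 dB/decade.
Net: 1 zero(s) − 2 pole(s) → -20 dB/decade.

-20 dB/decade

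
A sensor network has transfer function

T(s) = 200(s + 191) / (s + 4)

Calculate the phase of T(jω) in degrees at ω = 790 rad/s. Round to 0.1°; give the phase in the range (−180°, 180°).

-13.3°

At s = jω = j790:
zero (s+191): 191 + j790 → |·| = √(191²+790²) = √660581 ≈ 812.76, ∠ = arctan(790/191) ≈ 76.41°
pole (s+4): 4 + j790 → |·| = √(4²+790²) = √624116 ≈ 790.01, ∠ = arctan(790/4) ≈ 89.71°
∠T = 76.41° − 89.71° = -13.30°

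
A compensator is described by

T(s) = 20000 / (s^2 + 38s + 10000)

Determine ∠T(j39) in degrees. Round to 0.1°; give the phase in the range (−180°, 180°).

-9.9°

At s = jω = j39:
quadratic: (j39)² + 38·j39 + 10000 = 8479 + j1482 → |·| ≈ 8607.5, ∠ ≈ 9.91°
∠T = 0.00° − 9.91° = -9.91°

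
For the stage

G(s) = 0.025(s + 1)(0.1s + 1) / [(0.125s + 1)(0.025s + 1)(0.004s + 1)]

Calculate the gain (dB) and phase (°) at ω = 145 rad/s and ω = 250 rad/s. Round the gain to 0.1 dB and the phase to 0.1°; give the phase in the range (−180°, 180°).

At ω = 145 rad/s:
zero (1 + j145·1) = 1 + j145 → |·| ≈ 145, ∠ ≈ 89.60°
zero (1 + j145·0.1) = 1 + j14.5 → |·| ≈ 14.534, ∠ ≈ 86.05°
pole (1 + j145·0.125) = 1 + j18.125 → |·| ≈ 18.153, ∠ ≈ 86.84°
pole (1 + j145·0.025) = 1 + j3.625 → |·| ≈ 3.7604, ∠ ≈ 74.58°
pole (1 + j145·0.004) = 1 + j0.58 → |·| ≈ 1.156, ∠ ≈ 30.11°
|G| = 0.025 · 145 · 14.534 / (18.153 · 3.7604 · 1.156) ≈ 0.66766
Gain = 20 log₁₀(0.66766) ≈ -3.51 dB
∠G = (89.60° + 86.05°) − (86.84° + 74.58° + 30.11°) = -15.88°

At ω = 250 rad/s:
zero (1 + j250·1) = 1 + j250 → |·| ≈ 250, ∠ ≈ 89.77°
zero (1 + j250·0.1) = 1 + j25 → |·| ≈ 25.02, ∠ ≈ 87.71°
pole (1 + j250·0.125) = 1 + j31.25 → |·| ≈ 31.266, ∠ ≈ 88.17°
pole (1 + j250·0.025) = 1 + j6.25 → |·| ≈ 6.3295, ∠ ≈ 80.91°
pole (1 + j250·0.004) = 1 + j1 → |·| ≈ 1.4142, ∠ ≈ 45.00°
|G| = 0.025 · 250 · 25.02 / (31.266 · 6.3295 · 1.4142) ≈ 0.55875
Gain = 20 log₁₀(0.55875) ≈ -5.06 dB
∠G = (89.77° + 87.71°) − (88.17° + 80.91° + 45.00°) = -36.60°

ω = 145: -3.5 dB, -15.9°; ω = 250: -5.1 dB, -36.6°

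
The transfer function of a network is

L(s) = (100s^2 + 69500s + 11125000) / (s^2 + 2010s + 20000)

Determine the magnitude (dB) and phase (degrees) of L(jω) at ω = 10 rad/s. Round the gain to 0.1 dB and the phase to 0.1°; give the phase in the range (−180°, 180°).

51.9 dB, -41.7°

Substitute s = j10:
Numerator: 100(j10)^2 + 69500(j10) + 11125000 = 11115000 + j695000
Denominator: (j10)^2 + 2010(j10) + 20000 = 19900 + j20100
|N| = √(11115000² + 695000²) ≈ 1.1137e+07, ∠N ≈ 3.58°
|D| = √(19900² + 20100²) ≈ 28285, ∠D ≈ 45.29°
|L| = 1.1137e+07 / 28285 ≈ 393.74
Gain = 20 log₁₀(393.74) ≈ 51.90 dB
∠L = 3.58° − 45.29° = -41.71°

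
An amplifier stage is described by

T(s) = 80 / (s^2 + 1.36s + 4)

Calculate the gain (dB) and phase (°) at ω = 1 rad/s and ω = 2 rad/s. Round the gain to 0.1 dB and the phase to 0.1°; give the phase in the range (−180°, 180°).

At s = jω = j1:
quadratic: (j1)² + 1.36·j1 + 4 = 3 + j1.36 → |·| ≈ 3.2939, ∠ ≈ 24.39°
|T| = 80 / 3.2939 ≈ 24.287
Gain = 20 log₁₀(24.287) ≈ 27.71 dB
∠T = 0.00° − 24.39° = -24.39°

At s = jω = j2:
quadratic: (j2)² + 1.36·j2 + 4 = 0 + j2.72 → |·| ≈ 2.72, ∠ ≈ 90.00°
|T| = 80 / 2.72 ≈ 29.412
Gain = 20 log₁₀(29.412) ≈ 29.37 dB
∠T = 0.00° − 90.00° = -90.00°

ω = 1: 27.7 dB, -24.4°; ω = 2: 29.4 dB, -90.0°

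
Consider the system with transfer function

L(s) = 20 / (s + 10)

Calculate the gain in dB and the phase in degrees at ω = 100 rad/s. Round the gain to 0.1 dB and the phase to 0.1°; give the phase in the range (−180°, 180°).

-14.0 dB, -84.3°

Substitute s = j100:
Numerator: 20 = 20 + j0
Denominator: (j100) + 10 = 10 + j100
|N| = √(20² + 0²) ≈ 20, ∠N ≈ 0.00°
|D| = √(10² + 100²) ≈ 100.5, ∠D ≈ 84.29°
|L| = 20 / 100.5 ≈ 0.199
Gain = 20 log₁₀(0.199) ≈ -14.02 dB
∠L = 0.00° − 84.29° = -84.29°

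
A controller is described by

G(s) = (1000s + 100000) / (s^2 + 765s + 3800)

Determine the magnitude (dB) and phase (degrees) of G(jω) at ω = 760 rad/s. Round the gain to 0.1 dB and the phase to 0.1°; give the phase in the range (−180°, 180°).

-0.6 dB, -52.1°

Substitute s = j760:
Numerator: 1000(j760) + 100000 = 100000 + j760000
Denominator: (j760)^2 + 765(j760) + 3800 = -573800 + j581400
|N| = √(100000² + 760000²) ≈ 7.6655e+05, ∠N ≈ 82.50°
|D| = √(573800² + 581400²) ≈ 8.1687e+05, ∠D ≈ 134.62°
|G| = 7.6655e+05 / 8.1687e+05 ≈ 0.9384
Gain = 20 log₁₀(0.9384) ≈ -0.55 dB
∠G = 82.50° − 134.62° = -52.12°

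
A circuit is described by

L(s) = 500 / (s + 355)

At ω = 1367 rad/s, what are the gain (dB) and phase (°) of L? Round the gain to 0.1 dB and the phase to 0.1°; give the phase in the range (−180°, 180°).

Substitute s = j1367:
Numerator: 500 = 500 + j0
Denominator: (j1367) + 355 = 355 + j1367
|N| = √(500² + 0²) ≈ 500, ∠N ≈ 0.00°
|D| = √(355² + 1367²) ≈ 1412.3, ∠D ≈ 75.44°
|L| = 500 / 1412.3 ≈ 0.35403
Gain = 20 log₁₀(0.35403) ≈ -9.02 dB
∠L = 0.00° − 75.44° = -75.44°

-9.0 dB, -75.4°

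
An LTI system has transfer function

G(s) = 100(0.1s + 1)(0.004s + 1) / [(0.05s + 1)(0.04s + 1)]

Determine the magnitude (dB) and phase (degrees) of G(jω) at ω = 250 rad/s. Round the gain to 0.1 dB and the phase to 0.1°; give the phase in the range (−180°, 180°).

At ω = 250 rad/s:
zero (1 + j250·0.1) = 1 + j25 → |·| ≈ 25.02, ∠ ≈ 87.71°
zero (1 + j250·0.004) = 1 + j1 → |·| ≈ 1.4142, ∠ ≈ 45.00°
pole (1 + j250·0.05) = 1 + j12.5 → |·| ≈ 12.54, ∠ ≈ 85.43°
pole (1 + j250·0.04) = 1 + j10 → |·| ≈ 10.05, ∠ ≈ 84.29°
|G| = 100 · 25.02 · 1.4142 / (12.54 · 10.05) ≈ 28.076
Gain = 20 log₁₀(28.076) ≈ 28.97 dB
∠G = (87.71° + 45.00°) − (85.43° + 84.29°) = -37.01°

29.0 dB, -37.0°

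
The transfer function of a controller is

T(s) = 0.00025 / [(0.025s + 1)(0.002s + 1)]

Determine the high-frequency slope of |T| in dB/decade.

-40 dB/decade

Each pole contributes −20 dB/decade at high frequency; each zero contributes +20 dB/decade.
Net: 0 zero(s) − 2 pole(s) → -40 dB/decade.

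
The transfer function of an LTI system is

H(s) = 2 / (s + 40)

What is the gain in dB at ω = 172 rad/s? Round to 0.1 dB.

Substitute s = j172:
Numerator: 2 = 2 + j0
Denominator: (j172) + 40 = 40 + j172
|N| = √(2² + 0²) ≈ 2, ∠N ≈ 0.00°
|D| = √(40² + 172²) ≈ 176.59, ∠D ≈ 76.91°
|H| = 2 / 176.59 ≈ 0.011326
Gain = 20 log₁₀(0.011326) ≈ -38.92 dB

-38.9 dB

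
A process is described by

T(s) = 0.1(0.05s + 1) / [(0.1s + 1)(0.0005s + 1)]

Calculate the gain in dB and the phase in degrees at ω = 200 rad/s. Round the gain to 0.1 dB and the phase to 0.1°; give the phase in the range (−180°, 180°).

-26.0 dB, -8.6°

At ω = 200 rad/s:
zero (1 + j200·0.05) = 1 + j10 → |·| ≈ 10.05, ∠ ≈ 84.29°
pole (1 + j200·0.1) = 1 + j20 → |·| ≈ 20.025, ∠ ≈ 87.14°
pole (1 + j200·0.0005) = 1 + j0.1 → |·| ≈ 1.005, ∠ ≈ 5.71°
|T| = 0.1 · 10.05 / (20.025 · 1.005) ≈ 0.049938
Gain = 20 log₁₀(0.049938) ≈ -26.03 dB
∠T = (84.29°) − (87.14° + 5.71°) = -8.56°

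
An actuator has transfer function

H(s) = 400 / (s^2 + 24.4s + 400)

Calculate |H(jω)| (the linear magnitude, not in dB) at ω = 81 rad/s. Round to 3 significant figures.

At s = jω = j81:
quadratic: (j81)² + 24.4·j81 + 400 = -6161 + j1976.4 → |·| ≈ 6470.2, ∠ ≈ 162.21°
|H| = 400 / 6470.2 ≈ 0.061822

0.0618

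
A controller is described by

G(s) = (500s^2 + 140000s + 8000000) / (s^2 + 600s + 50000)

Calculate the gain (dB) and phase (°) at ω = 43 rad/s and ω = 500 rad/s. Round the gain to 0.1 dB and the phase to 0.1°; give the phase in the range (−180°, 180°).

Substitute s = j43:
Numerator: 500(j43)^2 + 140000(j43) + 8000000 = 7075500 + j6020000
Denominator: (j43)^2 + 600(j43) + 50000 = 48151 + j25800
|N| = √(7075500² + 6020000²) ≈ 9.2899e+06, ∠N ≈ 40.39°
|D| = √(48151² + 25800²) ≈ 54627, ∠D ≈ 28.18°
|G| = 9.2899e+06 / 54627 ≈ 170.06
Gain = 20 log₁₀(170.06) ≈ 44.61 dB
∠G = 40.39° − 28.18° = 12.21°

Substitute s = j500:
Numerator: 500(j500)^2 + 140000(j500) + 8000000 = -117000000 + j70000000
Denominator: (j500)^2 + 600(j500) + 50000 = -200000 + j300000
|N| = √(117000000² + 70000000²) ≈ 1.3634e+08, ∠N ≈ 149.11°
|D| = √(200000² + 300000²) ≈ 3.6056e+05, ∠D ≈ 123.69°
|G| = 1.3634e+08 / 3.6056e+05 ≈ 378.13
Gain = 20 log₁₀(378.13) ≈ 51.55 dB
∠G = 149.11° − 123.69° = 25.42°

ω = 43: 44.6 dB, 12.2°; ω = 500: 51.6 dB, 25.4°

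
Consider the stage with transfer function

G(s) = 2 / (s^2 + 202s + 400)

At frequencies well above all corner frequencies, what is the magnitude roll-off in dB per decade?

Each pole contributes −20 dB/decade at high frequency; each zero contributes +20 dB/decade.
Net: 0 zero(s) − 2 pole(s) → -40 dB/decade.

-40 dB/decade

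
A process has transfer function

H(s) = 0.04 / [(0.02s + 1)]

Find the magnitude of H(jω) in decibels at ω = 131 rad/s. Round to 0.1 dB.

At ω = 131 rad/s:
pole (1 + j131·0.02) = 1 + j2.62 → |·| ≈ 2.8044, ∠ ≈ 69.11°
|H| = 0.04 · 1 / (2.8044) ≈ 0.014263
Gain = 20 log₁₀(0.014263) ≈ -36.92 dB

-36.9 dB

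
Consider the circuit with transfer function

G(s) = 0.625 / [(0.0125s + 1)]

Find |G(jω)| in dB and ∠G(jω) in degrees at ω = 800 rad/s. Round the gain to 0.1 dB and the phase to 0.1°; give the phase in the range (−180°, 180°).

-24.1 dB, -84.3°

At ω = 800 rad/s:
pole (1 + j800·0.0125) = 1 + j10 → |·| ≈ 10.05, ∠ ≈ 84.29°
|G| = 0.625 · 1 / (10.05) ≈ 0.062189
Gain = 20 log₁₀(0.062189) ≈ -24.13 dB
∠G = (0°) − (84.29°) = -84.29°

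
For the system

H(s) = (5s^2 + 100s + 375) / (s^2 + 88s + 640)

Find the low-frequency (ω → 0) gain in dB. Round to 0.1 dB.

H(0) = 375 / 640 ≈ 0.58594
20 log₁₀(0.58594) ≈ -4.64 dB

-4.6 dB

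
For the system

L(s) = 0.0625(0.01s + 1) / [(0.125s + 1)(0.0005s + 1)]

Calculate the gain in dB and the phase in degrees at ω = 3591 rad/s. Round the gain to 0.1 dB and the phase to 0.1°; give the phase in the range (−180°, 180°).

-52.3 dB, -62.4°

At ω = 3591 rad/s:
zero (1 + j3591·0.01) = 1 + j35.91 → |·| ≈ 35.924, ∠ ≈ 88.40°
pole (1 + j3591·0.125) = 1 + j448.875 → |·| ≈ 448.88, ∠ ≈ 89.87°
pole (1 + j3591·0.0005) = 1 + j1.7955 → |·| ≈ 2.0552, ∠ ≈ 60.88°
|L| = 0.0625 · 35.924 / (448.88 · 2.0552) ≈ 0.0024338
Gain = 20 log₁₀(0.0024338) ≈ -52.27 dB
∠L = (88.40°) − (89.87° + 60.88°) = -62.35°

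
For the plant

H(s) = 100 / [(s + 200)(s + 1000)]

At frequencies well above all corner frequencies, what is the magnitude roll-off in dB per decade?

Each pole contributes −20 dB/decade at high frequency; each zero contributes +20 dB/decade.
Net: 0 zero(s) − 2 pole(s) → -40 dB/decade.

-40 dB/decade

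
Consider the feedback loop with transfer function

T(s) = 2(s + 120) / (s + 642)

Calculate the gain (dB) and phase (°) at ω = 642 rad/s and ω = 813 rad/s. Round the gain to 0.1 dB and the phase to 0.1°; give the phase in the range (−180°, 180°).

At s = jω = j642:
zero (s+120): 120 + j642 → |·| = √(120²+642²) = √426564 ≈ 653.12, ∠ = arctan(642/120) ≈ 79.41°
pole (s+642): 642 + j642 → |·| = √(642²+642²) = √824328 ≈ 907.93, ∠ = arctan(642/642) ≈ 45.00°
|T| = 2 · 653.12 / 907.93 ≈ 1.4387
Gain = 20 log₁₀(1.4387) ≈ 3.16 dB
∠T = 79.41° − 45.00° = 34.41°

At s = jω = j813:
zero (s+120): 120 + j813 → |·| = √(120²+813²) = √675369 ≈ 821.81, ∠ = arctan(813/120) ≈ 81.60°
pole (s+642): 642 + j813 → |·| = √(642²+813²) = √1073133 ≈ 1035.9, ∠ = arctan(813/642) ≈ 51.70°
|T| = 2 · 821.81 / 1035.9 ≈ 1.5867
Gain = 20 log₁₀(1.5867) ≈ 4.01 dB
∠T = 81.60° − 51.70° = 29.90°

ω = 642: 3.2 dB, 34.4°; ω = 813: 4.0 dB, 29.9°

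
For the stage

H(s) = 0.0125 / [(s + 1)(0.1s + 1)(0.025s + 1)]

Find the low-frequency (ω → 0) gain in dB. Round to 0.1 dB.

H(0) = 0.0125 · 1 / 1 = 0.0125
20 log₁₀(0.0125) ≈ -38.06 dB

-38.1 dB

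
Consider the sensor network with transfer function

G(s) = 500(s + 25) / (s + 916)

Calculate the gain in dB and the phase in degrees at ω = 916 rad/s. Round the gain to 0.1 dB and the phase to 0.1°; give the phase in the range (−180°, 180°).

At s = jω = j916:
zero (s+25): 25 + j916 → |·| = √(25²+916²) = √839681 ≈ 916.34, ∠ = arctan(916/25) ≈ 88.44°
pole (s+916): 916 + j916 → |·| = √(916²+916²) = √1678112 ≈ 1295.4, ∠ = arctan(916/916) ≈ 45.00°
|G| = 500 · 916.34 / 1295.4 ≈ 353.69
Gain = 20 log₁₀(353.69) ≈ 50.97 dB
∠G = 88.44° − 45.00° = 43.44°

51.0 dB, 43.4°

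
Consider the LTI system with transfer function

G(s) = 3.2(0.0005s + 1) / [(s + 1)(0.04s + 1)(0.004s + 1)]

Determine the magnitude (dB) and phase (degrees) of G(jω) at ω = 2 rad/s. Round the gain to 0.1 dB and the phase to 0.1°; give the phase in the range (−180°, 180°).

At ω = 2 rad/s:
zero (1 + j2·0.0005) = 1 + j0.001 → |·| ≈ 1, ∠ ≈ 0.06°
pole (1 + j2·1) = 1 + j2 → |·| ≈ 2.2361, ∠ ≈ 63.43°
pole (1 + j2·0.04) = 1 + j0.08 → |·| ≈ 1.0032, ∠ ≈ 4.57°
pole (1 + j2·0.004) = 1 + j0.008 → |·| ≈ 1, ∠ ≈ 0.46°
|G| = 3.2 · 1 / (2.2361 · 1.0032 · 1) ≈ 1.4265
Gain = 20 log₁₀(1.4265) ≈ 3.09 dB
∠G = (0.06°) − (63.43° + 4.57° + 0.46°) = -68.40°

3.1 dB, -68.4°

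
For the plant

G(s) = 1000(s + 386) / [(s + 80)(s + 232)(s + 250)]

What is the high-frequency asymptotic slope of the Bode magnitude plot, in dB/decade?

Each pole contributes −20 dB/decade at high frequency; each zero contributes +20 dB/decade.
Net: 1 zero(s) − 3 pole(s) → -40 dB/decade.

-40 dB/decade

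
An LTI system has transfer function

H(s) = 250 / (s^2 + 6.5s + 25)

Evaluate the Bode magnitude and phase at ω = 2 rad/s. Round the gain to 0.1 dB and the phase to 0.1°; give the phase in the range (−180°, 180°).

20.1 dB, -31.8°

At s = jω = j2:
quadratic: (j2)² + 6.5·j2 + 25 = 21 + j13 → |·| ≈ 24.698, ∠ ≈ 31.76°
|H| = 250 / 24.698 ≈ 10.122
Gain = 20 log₁₀(10.122) ≈ 20.11 dB
∠H = 0.00° − 31.76° = -31.76°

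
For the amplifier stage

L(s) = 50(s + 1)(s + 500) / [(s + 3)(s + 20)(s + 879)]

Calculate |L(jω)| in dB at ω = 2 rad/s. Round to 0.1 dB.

At s = jω = j2:
zero (s+1): 1 + j2 → |·| = √(1²+2²) = √5 ≈ 2.2361, ∠ = arctan(2/1) ≈ 63.43°
zero (s+500): 500 + j2 → |·| = √(500²+2²) = √250004 ≈ 500, ∠ = arctan(2/500) ≈ 0.23°
pole (s+3): 3 + j2 → |·| = √(3²+2²) = √13 ≈ 3.6056, ∠ = arctan(2/3) ≈ 33.69°
pole (s+20): 20 + j2 → |·| = √(20²+2²) = √404 ≈ 20.1, ∠ = arctan(2/20) ≈ 5.71°
pole (s+879): 879 + j2 → |·| = √(879²+2²) = √772645 ≈ 879, ∠ = arctan(2/879) ≈ 0.13°
|L| = 50 · 1118 / 63703 ≈ 0.87751
Gain = 20 log₁₀(0.87751) ≈ -1.13 dB

-1.1 dB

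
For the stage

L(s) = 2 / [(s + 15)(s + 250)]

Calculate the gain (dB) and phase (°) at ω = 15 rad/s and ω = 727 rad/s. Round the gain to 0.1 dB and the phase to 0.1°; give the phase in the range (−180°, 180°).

At s = jω = j15:
pole (s+15): 15 + j15 → |·| = √(15²+15²) = √450 ≈ 21.213, ∠ = arctan(15/15) ≈ 45.00°
pole (s+250): 250 + j15 → |·| = √(250²+15²) = √62725 ≈ 250.45, ∠ = arctan(15/250) ≈ 3.43°
|L| = 2 / 5312.8 ≈ 0.00037645
Gain = 20 log₁₀(0.00037645) ≈ -68.49 dB
∠L = 0.00° − 48.43° = -48.43°

At s = jω = j727:
pole (s+15): 15 + j727 → |·| = √(15²+727²) = √528754 ≈ 727.15, ∠ = arctan(727/15) ≈ 88.82°
pole (s+250): 250 + j727 → |·| = √(250²+727²) = √591029 ≈ 768.78, ∠ = arctan(727/250) ≈ 71.02°
|L| = 2 / 5.5902e+05 ≈ 3.5777e-06
Gain = 20 log₁₀(3.5777e-06) ≈ -108.93 dB
∠L = 0.00° − 159.84° = -159.84°

ω = 15: -68.5 dB, -48.4°; ω = 727: -108.9 dB, -159.8°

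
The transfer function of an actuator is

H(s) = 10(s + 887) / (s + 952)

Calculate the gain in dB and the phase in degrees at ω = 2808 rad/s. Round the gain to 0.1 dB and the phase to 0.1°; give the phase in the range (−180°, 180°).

At s = jω = j2808:
zero (s+887): 887 + j2808 → |·| = √(887²+2808²) = √8671633 ≈ 2944.8, ∠ = arctan(2808/887) ≈ 72.47°
pole (s+952): 952 + j2808 → |·| = √(952²+2808²) = √8791168 ≈ 2965, ∠ = arctan(2808/952) ≈ 71.27°
|H| = 10 · 2944.8 / 2965 ≈ 9.9319
Gain = 20 log₁₀(9.9319) ≈ 19.94 dB
∠H = 72.47° − 71.27° = 1.20°

19.9 dB, 1.2°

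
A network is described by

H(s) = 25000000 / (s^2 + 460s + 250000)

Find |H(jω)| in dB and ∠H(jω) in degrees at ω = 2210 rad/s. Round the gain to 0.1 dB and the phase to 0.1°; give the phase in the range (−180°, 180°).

At s = jω = j2210:
quadratic: (j2210)² + 460·j2210 + 250000 = -4634100 + j1016600 → |·| ≈ 4.7443e+06, ∠ ≈ 167.63°
|H| = 25000000 / 4.7443e+06 ≈ 5.2695
Gain = 20 log₁₀(5.2695) ≈ 14.44 dB
∠H = 0.00° − 167.63° = -167.63°

14.4 dB, -167.6°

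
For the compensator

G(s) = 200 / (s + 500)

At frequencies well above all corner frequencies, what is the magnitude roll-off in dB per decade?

-20 dB/decade

Each pole contributes −20 dB/decade at high frequency; each zero contributes +20 dB/decade.
Net: 0 zero(s) − 1 pole(s) → -20 dB/decade.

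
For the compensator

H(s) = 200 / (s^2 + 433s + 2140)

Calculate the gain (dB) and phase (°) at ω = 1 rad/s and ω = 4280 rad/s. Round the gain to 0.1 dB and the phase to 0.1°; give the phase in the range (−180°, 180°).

ω = 1: -20.8 dB, -11.4°; ω = 4280: -99.3 dB, -174.2°

Substitute s = j1:
Numerator: 200 = 200 + j0
Denominator: (j1)^2 + 433(j1) + 2140 = 2139 + j433
|N| = √(200² + 0²) ≈ 200, ∠N ≈ 0.00°
|D| = √(2139² + 433²) ≈ 2182.4, ∠D ≈ 11.44°
|H| = 200 / 2182.4 ≈ 0.091642
Gain = 20 log₁₀(0.091642) ≈ -20.76 dB
∠H = 0.00° − 11.44° = -11.44°

Substitute s = j4280:
Numerator: 200 = 200 + j0
Denominator: (j4280)^2 + 433(j4280) + 2140 = -18316260 + j1853240
|N| = √(200² + 0²) ≈ 200, ∠N ≈ 0.00°
|D| = √(18316260² + 1853240²) ≈ 1.841e+07, ∠D ≈ 174.22°
|H| = 200 / 1.841e+07 ≈ 1.0864e-05
Gain = 20 log₁₀(1.0864e-05) ≈ -99.28 dB
∠H = 0.00° − 174.22° = -174.22°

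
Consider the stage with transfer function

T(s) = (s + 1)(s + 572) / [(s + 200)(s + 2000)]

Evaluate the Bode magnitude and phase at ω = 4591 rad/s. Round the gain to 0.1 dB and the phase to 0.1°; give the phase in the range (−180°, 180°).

At s = jω = j4591:
zero (s+1): 1 + j4591 → |·| = √(1²+4591²) = √21077282 ≈ 4591, ∠ = arctan(4591/1) ≈ 89.99°
zero (s+572): 572 + j4591 → |·| = √(572²+4591²) = √21404465 ≈ 4626.5, ∠ = arctan(4591/572) ≈ 82.90°
pole (s+200): 200 + j4591 → |·| = √(200²+4591²) = √21117281 ≈ 4595.4, ∠ = arctan(4591/200) ≈ 87.51°
pole (s+2000): 2000 + j4591 → |·| = √(2000²+4591²) = √25077281 ≈ 5007.7, ∠ = arctan(4591/2000) ≈ 66.46°
|T| = 1 · 2.124e+07 / 2.3012e+07 ≈ 0.923
Gain = 20 log₁₀(0.923) ≈ -0.70 dB
∠T = 172.89° − 153.97° = 18.92°

-0.7 dB, 18.9°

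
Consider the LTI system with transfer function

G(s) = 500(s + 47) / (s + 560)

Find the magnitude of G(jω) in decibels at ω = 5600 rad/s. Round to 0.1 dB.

At s = jω = j5600:
zero (s+47): 47 + j5600 → |·| = √(47²+5600²) = √31362209 ≈ 5600.2, ∠ = arctan(5600/47) ≈ 89.52°
pole (s+560): 560 + j5600 → |·| = √(560²+5600²) = √31673600 ≈ 5627.9, ∠ = arctan(5600/560) ≈ 84.29°
|G| = 500 · 5600.2 / 5627.9 ≈ 497.54
Gain = 20 log₁₀(497.54) ≈ 53.94 dB

53.9 dB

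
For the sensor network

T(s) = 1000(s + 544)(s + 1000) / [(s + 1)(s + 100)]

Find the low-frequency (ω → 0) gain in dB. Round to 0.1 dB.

134.7 dB

T(0) = 1000·544·1000 / (1·100) = 5.44e+06
20 log₁₀(5.44e+06) ≈ 134.71 dB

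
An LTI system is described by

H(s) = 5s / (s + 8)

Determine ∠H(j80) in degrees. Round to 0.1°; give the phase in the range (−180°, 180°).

5.7°

At s = jω = j80:
zero at origin: s = j80 → |·| = 80, ∠ = 90.00°
pole (s+8): 8 + j80 → |·| = √(8²+80²) = √6464 ≈ 80.399, ∠ = arctan(80/8) ≈ 84.29°
∠H = 90.00° − 84.29° = 5.71°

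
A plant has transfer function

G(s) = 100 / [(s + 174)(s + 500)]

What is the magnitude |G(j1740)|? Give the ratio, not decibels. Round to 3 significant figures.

At s = jω = j1740:
pole (s+174): 174 + j1740 → |·| = √(174²+1740²) = √3057876 ≈ 1748.7, ∠ = arctan(1740/174) ≈ 84.29°
pole (s+500): 500 + j1740 → |·| = √(500²+1740²) = √3277600 ≈ 1810.4, ∠ = arctan(1740/500) ≈ 73.97°
|G| = 100 / 3.1658e+06 ≈ 3.1588e-05

3.16e-05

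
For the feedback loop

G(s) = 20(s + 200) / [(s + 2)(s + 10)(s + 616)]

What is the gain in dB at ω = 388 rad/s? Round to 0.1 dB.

-82.0 dB

At s = jω = j388:
zero (s+200): 200 + j388 → |·| = √(200²+388²) = √190544 ≈ 436.51, ∠ = arctan(388/200) ≈ 62.73°
pole (s+2): 2 + j388 → |·| = √(2²+388²) = √150548 ≈ 388.01, ∠ = arctan(388/2) ≈ 89.70°
pole (s+10): 10 + j388 → |·| = √(10²+388²) = √150644 ≈ 388.13, ∠ = arctan(388/10) ≈ 88.52°
pole (s+616): 616 + j388 → |·| = √(616²+388²) = √530000 ≈ 728.01, ∠ = arctan(388/616) ≈ 32.21°
|G| = 20 · 436.51 / 1.0964e+08 ≈ 7.9626e-05
Gain = 20 log₁₀(7.9626e-05) ≈ -81.98 dB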